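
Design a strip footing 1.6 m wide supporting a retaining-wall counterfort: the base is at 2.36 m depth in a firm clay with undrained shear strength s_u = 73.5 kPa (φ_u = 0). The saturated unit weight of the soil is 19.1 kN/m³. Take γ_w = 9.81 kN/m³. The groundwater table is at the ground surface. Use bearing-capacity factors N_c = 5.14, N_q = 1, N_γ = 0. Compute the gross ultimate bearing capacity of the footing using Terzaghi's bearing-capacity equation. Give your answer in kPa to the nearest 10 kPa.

Water table at ground surface, so effective unit weight γ' = 19.1 − 9.81 = 9.29 kN/m³ is used throughout; overburden q = 9.29 × 2.36 = 21.924 kPa.
Cohesion term c·N_c = 73.5 × 5.14 = 377.79 kPa; surcharge term q·N_q = 21.924 × 1 = 21.924 kPa.
q_ult = 377.79 + 21.924 = 399.71 kPa.

q_ult ≈ 400 kPa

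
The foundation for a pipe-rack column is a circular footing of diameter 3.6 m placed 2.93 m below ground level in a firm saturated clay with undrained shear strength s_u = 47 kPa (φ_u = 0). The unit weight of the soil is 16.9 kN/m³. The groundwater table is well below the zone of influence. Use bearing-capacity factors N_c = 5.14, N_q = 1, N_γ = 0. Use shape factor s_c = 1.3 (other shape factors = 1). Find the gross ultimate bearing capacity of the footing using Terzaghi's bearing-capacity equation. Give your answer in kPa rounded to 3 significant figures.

q_ult ≈ 364 kPa

q = γ·D_f = 16.9 × 2.93 = 49.517 kPa.
c·N_c·s_c = 47 × 5.14 × 1.3 = 314.05 kPa
q·N_q = 49.517 × 1 = 49.517 kPa
q_ult = 314.05 + 49.517 = 363.57 kPa.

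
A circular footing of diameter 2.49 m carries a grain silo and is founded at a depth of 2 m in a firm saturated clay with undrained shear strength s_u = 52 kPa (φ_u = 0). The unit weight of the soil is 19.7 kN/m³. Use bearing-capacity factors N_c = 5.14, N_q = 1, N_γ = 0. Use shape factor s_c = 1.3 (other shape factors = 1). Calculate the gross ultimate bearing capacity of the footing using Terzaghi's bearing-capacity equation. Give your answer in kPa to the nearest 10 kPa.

q_ult ≈ 390 kPa

Effective surcharge at the founding depth q = γ·D_f = 19.7 × 2 = 39.4 kPa.
q_ult = c·N_c·s_c + q·N_q
     = 52 × 5.14 × 1.3 + 39.4 × 1
     = 347.46 + 39.4 = 386.86 kPa.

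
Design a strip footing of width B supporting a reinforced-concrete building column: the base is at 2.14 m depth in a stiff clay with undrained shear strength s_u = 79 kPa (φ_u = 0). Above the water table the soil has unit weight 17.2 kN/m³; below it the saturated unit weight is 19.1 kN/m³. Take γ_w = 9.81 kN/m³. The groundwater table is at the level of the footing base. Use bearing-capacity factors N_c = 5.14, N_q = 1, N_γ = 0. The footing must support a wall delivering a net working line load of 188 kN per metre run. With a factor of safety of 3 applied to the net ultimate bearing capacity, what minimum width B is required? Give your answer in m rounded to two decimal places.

B = 1.39 m

q = γ·D_f = 17.2 × 2.14 = 36.808 kPa.
c·N_c = 79 × 5.14 = 406.06 kPa
q·N_q = 36.808 × 1 = 36.808 kPa
q_ult = 406.06 + 36.808 = 442.87 kPa.
For φ = 0 the ½γBN_γ term vanishes, so q_ult is independent of B. q_net = 442.87 − 36.808 = 406.06 kPa; q_all(net) = 406.06/3 = 135.35 kPa.
Required width B = w / q_all(net) = 188 / 135.35 = 1.389 m.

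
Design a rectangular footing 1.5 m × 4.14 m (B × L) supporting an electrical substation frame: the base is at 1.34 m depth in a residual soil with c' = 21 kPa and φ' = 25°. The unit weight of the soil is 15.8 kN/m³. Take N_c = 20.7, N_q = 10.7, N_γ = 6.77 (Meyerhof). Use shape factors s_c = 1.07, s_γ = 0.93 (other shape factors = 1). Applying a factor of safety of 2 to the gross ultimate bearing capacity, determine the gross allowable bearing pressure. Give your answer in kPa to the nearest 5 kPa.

q = γ·D_f = 15.8 × 1.34 = 21.172 kPa.
c·N_c·s_c = 21 × 20.7 × 1.07 = 465.13 kPa
q·N_q = 21.172 × 10.7 = 226.54 kPa
0.5·γ·B·N_γ·s_γ = 0.5 × 15.8 × 1.5 × 6.77 × 0.93 = 74.609 kPa
q_ult = 465.13 + 226.54 + 74.609 = 766.28 kPa.
q_all = q_ult / FS = 766.28 / 2 = 383.14 kPa.

q_all ≈ 385 kPa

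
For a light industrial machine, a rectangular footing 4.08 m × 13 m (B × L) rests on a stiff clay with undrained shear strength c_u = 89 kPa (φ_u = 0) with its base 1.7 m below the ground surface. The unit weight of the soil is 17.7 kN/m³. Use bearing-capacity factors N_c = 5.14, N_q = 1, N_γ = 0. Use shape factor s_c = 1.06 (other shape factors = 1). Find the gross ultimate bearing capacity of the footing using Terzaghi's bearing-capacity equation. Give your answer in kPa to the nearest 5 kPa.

Overburden at base level: q = 17.7 × 1.7 = 30.09 kPa.
Cohesion term c·N_c·s_c = 89 × 5.14 × 1.06 = 484.91 kPa; surcharge term q·N_q = 30.09 × 1 = 30.09 kPa.
q_ult = 484.91 + 30.09 = 515 kPa.

q_ult ≈ 515 kPa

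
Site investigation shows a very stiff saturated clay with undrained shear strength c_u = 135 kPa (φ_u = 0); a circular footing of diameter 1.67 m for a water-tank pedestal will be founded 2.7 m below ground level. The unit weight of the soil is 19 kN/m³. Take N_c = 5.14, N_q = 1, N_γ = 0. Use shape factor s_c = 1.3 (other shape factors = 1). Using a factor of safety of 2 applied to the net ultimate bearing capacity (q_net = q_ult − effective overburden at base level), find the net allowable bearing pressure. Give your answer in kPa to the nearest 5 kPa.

q_all(net) ≈ 450 kPa

Overburden at base level: q = 19 × 2.7 = 51.3 kPa.
Cohesion term c·N_c·s_c = 135 × 5.14 × 1.3 = 902.07 kPa; surcharge term q·N_q = 51.3 × 1 = 51.3 kPa.
q_ult = 902.07 + 51.3 = 953.37 kPa.
Net ultimate: q_net = 953.37 − 51.3 = 902.07 kPa.
q_all(net) = 902.07 / 2 = 451.04 kPa.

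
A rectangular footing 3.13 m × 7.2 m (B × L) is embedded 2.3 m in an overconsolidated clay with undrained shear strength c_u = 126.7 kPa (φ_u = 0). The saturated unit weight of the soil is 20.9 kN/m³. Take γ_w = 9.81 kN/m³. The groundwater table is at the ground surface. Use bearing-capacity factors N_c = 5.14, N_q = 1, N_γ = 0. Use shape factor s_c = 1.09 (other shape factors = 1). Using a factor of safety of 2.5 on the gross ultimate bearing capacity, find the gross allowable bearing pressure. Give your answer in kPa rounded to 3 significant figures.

With the water table at the surface the whole profile is submerged: γ' = 20.9 − 9.81 = 11.09 kN/m³, so q = γ'·D_f = 25.507 kPa.
q_ult = c·N_c·s_c + q·N_q
     = 126.7 × 5.14 × 1.09 + 25.507 × 1
     = 709.85 + 25.507 = 735.36 kPa.
q_all = 735.36 / 2.5 = 294.14 kPa.

q_all ≈ 294 kPa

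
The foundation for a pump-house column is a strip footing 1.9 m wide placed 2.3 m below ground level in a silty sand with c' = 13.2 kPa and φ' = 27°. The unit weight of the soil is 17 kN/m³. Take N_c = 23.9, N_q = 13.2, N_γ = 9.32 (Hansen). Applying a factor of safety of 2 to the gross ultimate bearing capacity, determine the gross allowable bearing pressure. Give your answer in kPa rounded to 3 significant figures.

q_all ≈ 491 kPa

Effective surcharge at the founding depth q = γ·D_f = 17 × 2.3 = 39.1 kPa.
q_ult = c·N_c + q·N_q + 0.5·γ·B·N_γ
     = 13.2 × 23.9 + 39.1 × 13.2 + 0.5 × 17 × 1.9 × 9.32
     = 315.48 + 516.12 + 150.52 = 982.12 kPa.
q_all = q_ult / FS = 982.12 / 2 = 491.06 kPa.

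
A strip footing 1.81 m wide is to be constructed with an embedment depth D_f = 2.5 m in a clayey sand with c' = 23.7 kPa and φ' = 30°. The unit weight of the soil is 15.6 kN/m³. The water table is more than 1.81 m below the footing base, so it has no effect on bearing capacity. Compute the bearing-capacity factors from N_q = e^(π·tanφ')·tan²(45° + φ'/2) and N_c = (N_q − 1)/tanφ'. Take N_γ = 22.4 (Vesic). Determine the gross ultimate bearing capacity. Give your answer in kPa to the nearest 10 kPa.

q_ult ≈ 1750 kPa

tan30° = 0.5774, so N_q = e^(π×0.5774)·tan²(60°) = 6.134 × 3.0 = 18.4.
N_c = (18.4 − 1)/tan30° = 30.14.
Effective surcharge at the founding depth q = γ·D_f = 15.6 × 2.5 = 39 kPa.
q_ult = c·N_c + q·N_q + 0.5·γ·B·N_γ
     = 23.7 × 30.14 + 39 × 18.401 + 0.5 × 15.6 × 1.81 × 22.4
     = 714.31 + 717.64 + 316.24 = 1748.2 kPa.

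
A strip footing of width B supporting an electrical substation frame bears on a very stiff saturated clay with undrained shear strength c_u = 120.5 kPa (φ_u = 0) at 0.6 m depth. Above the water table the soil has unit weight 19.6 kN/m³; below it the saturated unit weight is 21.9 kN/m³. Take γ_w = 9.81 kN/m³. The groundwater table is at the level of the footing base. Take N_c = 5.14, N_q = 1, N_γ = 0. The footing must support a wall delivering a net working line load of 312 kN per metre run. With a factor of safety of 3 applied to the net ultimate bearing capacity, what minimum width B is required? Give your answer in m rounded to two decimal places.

q = γ·D_f = 19.6 × 0.6 = 11.76 kPa.
c·N_c = 120.5 × 5.14 = 619.37 kPa
q·N_q = 11.76 × 1 = 11.76 kPa
q_ult = 619.37 + 11.76 = 631.13 kPa.
For φ = 0 the ½γBN_γ term vanishes, so q_ult is independent of B. q_net = 631.13 − 11.76 = 619.37 kPa; q_all(net) = 619.37/3 = 206.46 kPa.
Required width B = w / q_all(net) = 312 / 206.46 = 1.511 m.

B = 1.51 m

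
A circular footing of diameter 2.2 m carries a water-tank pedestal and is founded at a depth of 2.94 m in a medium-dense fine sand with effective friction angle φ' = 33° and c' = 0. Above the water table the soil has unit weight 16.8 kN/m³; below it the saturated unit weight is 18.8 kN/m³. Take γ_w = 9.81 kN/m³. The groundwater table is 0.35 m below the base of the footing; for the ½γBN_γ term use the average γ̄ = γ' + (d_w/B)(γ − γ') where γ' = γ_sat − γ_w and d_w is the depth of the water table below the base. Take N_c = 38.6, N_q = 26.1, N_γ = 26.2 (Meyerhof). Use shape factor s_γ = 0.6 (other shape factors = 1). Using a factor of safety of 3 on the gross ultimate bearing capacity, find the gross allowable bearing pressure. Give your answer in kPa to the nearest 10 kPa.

Overburden at base level: q = 16.8 × 2.94 = 49.392 kPa.
The water table is 0.35 m below the base (< B = 2.2 m), so the ½γBN_γ term uses γ̄ = γ' + (d_w/B)(γ − γ') = 8.99 + (0.35/2.2)(16.8 − 8.99) = 10.232 kN/m³.
Surcharge term q·N_q = 49.392 × 26.1 = 1289.1 kPa; self-weight term 0.5·γ·B·N_γ·s_γ = 0.5 × 10.232 × 2.2 × 26.2 × 0.6 = 176.94 kPa.
q_ult = 1289.1 + 176.94 = 1466.1 kPa.
q_all = 1466.1 / 3 = 488.69 kPa.

q_all ≈ 490 kPa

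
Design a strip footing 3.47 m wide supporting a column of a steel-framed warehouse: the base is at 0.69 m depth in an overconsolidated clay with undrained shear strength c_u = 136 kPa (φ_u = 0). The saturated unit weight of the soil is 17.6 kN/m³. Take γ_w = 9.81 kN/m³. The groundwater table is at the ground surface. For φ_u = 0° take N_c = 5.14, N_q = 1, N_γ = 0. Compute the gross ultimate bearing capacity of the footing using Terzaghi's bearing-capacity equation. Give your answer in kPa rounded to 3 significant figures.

With the water table at the surface the whole profile is submerged: γ' = 17.6 − 9.81 = 7.79 kN/m³, so q = γ'·D_f = 5.3751 kPa.
q_ult = c·N_c + q·N_q
     = 136 × 5.14 + 5.3751 × 1
     = 699.04 + 5.3751 = 704.42 kPa.

q_ult ≈ 704 kPa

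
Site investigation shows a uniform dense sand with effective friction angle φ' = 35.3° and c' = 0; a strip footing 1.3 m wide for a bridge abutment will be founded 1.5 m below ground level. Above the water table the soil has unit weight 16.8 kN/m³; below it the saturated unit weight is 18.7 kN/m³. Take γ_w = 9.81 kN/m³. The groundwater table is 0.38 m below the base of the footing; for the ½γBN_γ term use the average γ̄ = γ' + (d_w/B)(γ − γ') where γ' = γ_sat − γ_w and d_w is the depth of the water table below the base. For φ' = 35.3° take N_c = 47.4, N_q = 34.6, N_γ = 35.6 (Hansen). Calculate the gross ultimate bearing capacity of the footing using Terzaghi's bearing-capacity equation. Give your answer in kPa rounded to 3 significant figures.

q_ult ≈ 1130 kPa

Overburden at base level: q = 16.8 × 1.5 = 25.2 kPa.
The water table is 0.38 m below the base (< B = 1.3 m), so the ½γBN_γ term uses γ̄ = γ' + (d_w/B)(γ − γ') = 8.89 + (0.38/1.3)(16.8 − 8.89) = 11.202 kN/m³.
Surcharge term q·N_q = 25.2 × 34.6 = 871.92 kPa; self-weight term 0.5·γ·B·N_γ = 0.5 × 11.202 × 1.3 × 35.6 = 259.22 kPa.
q_ult = 871.92 + 259.22 = 1131.1 kPa.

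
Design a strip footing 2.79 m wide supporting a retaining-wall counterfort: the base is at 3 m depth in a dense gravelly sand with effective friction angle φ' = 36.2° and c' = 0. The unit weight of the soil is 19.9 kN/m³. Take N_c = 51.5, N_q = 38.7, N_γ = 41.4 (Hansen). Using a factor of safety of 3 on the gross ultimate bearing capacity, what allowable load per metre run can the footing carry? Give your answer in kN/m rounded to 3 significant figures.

Overburden at base level: q = 19.9 × 3 = 59.7 kPa.
Surcharge term q·N_q = 59.7 × 38.7 = 2310.4 kPa; self-weight term 0.5·γ·B·N_γ = 0.5 × 19.9 × 2.79 × 41.4 = 1149.3 kPa.
q_ult = 2310.4 + 1149.3 = 3459.7 kPa.
Gross allowable pressure q_all = 3459.7 / 3 = 1153.2 kPa.
Allowable wall load = q_all × B = 1153.2 × 2.79 = 3217.5 kN per metre run.

≈ 3220 kN/m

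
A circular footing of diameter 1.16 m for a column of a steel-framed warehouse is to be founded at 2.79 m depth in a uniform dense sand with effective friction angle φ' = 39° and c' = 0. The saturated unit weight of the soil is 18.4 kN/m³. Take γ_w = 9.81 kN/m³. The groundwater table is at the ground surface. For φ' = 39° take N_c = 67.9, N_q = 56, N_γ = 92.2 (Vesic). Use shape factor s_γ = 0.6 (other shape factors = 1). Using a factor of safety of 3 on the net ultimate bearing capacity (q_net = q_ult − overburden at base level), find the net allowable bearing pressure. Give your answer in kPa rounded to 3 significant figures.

γ' = 18.4 − 9.81 = 8.59 kN/m³ (submerged throughout). q = 8.59 × 2.79 = 23.966 kPa; the same γ' applies in the ½γBN_γ term.
q·N_q = 23.966 × 56 = 1342.1 kPa
0.5·γ·B·N_γ·s_γ = 0.5 × 8.59 × 1.16 × 92.2 × 0.6 = 275.62 kPa
q_ult = 1342.1 + 275.62 = 1617.7 kPa.
q_net = 1617.7 − 23.966 = 1593.8 kPa.
q_all(net) = 1593.8 / 3 = 531.25 kPa.

q_all(net) ≈ 531 kPa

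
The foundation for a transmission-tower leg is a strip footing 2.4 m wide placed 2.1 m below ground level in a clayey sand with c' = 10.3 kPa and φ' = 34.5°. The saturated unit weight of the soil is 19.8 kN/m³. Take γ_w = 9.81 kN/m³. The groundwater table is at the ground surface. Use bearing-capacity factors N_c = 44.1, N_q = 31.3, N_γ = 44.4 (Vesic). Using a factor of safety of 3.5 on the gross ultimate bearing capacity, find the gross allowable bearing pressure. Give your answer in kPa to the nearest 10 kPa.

q_all ≈ 470 kPa

γ' = 19.8 − 9.81 = 9.99 kN/m³ (submerged throughout). q = 9.99 × 2.1 = 20.979 kPa; the same γ' applies in the ½γBN_γ term.
c·N_c = 10.3 × 44.1 = 454.23 kPa
q·N_q = 20.979 × 31.3 = 656.64 kPa
0.5·γ·B·N_γ = 0.5 × 9.99 × 2.4 × 44.4 = 532.27 kPa
q_ult = 454.23 + 656.64 + 532.27 = 1643.1 kPa.
q_all = 1643.1 / 3.5 = 469.47 kPa.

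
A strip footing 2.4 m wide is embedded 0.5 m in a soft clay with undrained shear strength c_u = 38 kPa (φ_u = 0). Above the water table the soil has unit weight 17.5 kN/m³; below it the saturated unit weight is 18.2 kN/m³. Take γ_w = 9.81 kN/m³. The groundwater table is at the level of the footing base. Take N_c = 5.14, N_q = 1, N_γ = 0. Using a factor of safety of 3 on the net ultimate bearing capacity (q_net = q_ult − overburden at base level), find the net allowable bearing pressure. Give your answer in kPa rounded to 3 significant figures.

Overburden at base level: q = 17.5 × 0.5 = 8.75 kPa.
Cohesion term c·N_c = 38 × 5.14 = 195.32 kPa; surcharge term q·N_q = 8.75 × 1 = 8.75 kPa.
q_ult = 195.32 + 8.75 = 204.07 kPa.
q_net = 204.07 − 8.75 = 195.32 kPa.
q_all(net) = 195.32 / 3 = 65.107 kPa.

q_all(net) ≈ 65.1 kPa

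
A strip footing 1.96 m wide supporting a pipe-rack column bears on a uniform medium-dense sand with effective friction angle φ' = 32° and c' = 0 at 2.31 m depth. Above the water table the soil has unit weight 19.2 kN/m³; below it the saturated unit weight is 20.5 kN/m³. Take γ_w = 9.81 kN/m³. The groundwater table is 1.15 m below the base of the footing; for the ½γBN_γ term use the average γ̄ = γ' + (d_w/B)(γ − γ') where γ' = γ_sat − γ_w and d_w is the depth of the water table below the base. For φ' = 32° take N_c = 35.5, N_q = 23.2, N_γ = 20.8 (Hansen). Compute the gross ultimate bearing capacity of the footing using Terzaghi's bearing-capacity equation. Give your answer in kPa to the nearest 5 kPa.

q_ult ≈ 1350 kPa

Effective surcharge at the founding depth q = γ·D_f = 19.2 × 2.31 = 44.352 kPa.
With d_w = 1.15 m < B, γ̄ = 10.69 + (1.15/1.96) × (19.2 − 10.69) = 15.683 kN/m³.
q_ult = q·N_q + 0.5·γ·B·N_γ
     = 44.352 × 23.2 + 0.5 × 15.683 × 1.96 × 20.8
     = 1029 + 319.68 = 1348.7 kPa.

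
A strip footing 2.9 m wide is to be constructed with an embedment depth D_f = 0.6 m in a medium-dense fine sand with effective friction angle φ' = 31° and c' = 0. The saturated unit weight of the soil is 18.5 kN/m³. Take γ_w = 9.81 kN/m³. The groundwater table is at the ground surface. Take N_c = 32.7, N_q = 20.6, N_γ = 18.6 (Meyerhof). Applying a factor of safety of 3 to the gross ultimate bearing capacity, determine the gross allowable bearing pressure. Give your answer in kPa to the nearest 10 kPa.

With the water table at the surface the whole profile is submerged: γ' = 18.5 − 9.81 = 8.69 kN/m³, so q = γ'·D_f = 5.214 kPa; the same γ' applies in the ½γBN_γ term.
q_ult = q·N_q + 0.5·γ·B·N_γ
     = 5.214 × 20.6 + 0.5 × 8.69 × 2.9 × 18.6
     = 107.41 + 234.37 = 341.78 kPa.
q_all = q_ult / FS = 341.78 / 3 = 113.93 kPa.

q_all ≈ 110 kPa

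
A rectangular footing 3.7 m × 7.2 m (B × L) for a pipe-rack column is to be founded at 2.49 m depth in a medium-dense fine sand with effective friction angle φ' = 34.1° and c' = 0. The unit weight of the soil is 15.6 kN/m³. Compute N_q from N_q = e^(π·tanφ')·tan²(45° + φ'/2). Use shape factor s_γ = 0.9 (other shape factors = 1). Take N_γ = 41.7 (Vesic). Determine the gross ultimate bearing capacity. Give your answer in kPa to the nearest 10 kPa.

tan34.1° = 0.6771, so N_q = e^(π×0.6771)·tan²(62.05°) = 8.39 × 3.552 = 29.8.
q = γ·D_f = 15.6 × 2.49 = 38.844 kPa.
q·N_q = 38.844 × 29.801 = 1157.6 kPa
0.5·γ·B·N_γ·s_γ = 0.5 × 15.6 × 3.7 × 41.7 × 0.9 = 1083.1 kPa
q_ult = 1157.6 + 1083.1 = 2240.7 kPa.

q_ult ≈ 2240 kPa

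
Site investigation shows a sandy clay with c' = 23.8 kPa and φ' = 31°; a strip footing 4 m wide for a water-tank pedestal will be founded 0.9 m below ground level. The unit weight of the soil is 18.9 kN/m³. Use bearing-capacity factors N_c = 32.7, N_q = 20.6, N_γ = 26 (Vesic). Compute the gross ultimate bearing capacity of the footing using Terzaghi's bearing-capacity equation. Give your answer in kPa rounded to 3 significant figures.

q_ult ≈ 2110 kPa

q = γ·D_f = 18.9 × 0.9 = 17.01 kPa.
c·N_c = 23.8 × 32.7 = 778.26 kPa
q·N_q = 17.01 × 20.6 = 350.41 kPa
0.5·γ·B·N_γ = 0.5 × 18.9 × 4 × 26 = 982.8 kPa
q_ult = 778.26 + 350.41 + 982.8 = 2111.5 kPa.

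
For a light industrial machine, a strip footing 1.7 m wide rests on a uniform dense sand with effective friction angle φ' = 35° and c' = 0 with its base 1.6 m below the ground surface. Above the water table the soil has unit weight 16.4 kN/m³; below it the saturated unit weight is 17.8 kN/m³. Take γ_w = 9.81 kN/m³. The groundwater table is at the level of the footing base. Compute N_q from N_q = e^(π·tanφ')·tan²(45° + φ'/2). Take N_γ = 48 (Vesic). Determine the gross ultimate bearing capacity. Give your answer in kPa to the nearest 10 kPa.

q_ult ≈ 1200 kPa

tan35° = 0.7002, so N_q = e^(π×0.7002)·tan²(62.5°) = 9.023 × 3.69 = 33.3.
Effective surcharge at the founding depth q = γ·D_f = 16.4 × 1.6 = 26.24 kPa.
The water table coincides with the base, so in the self-weight term γ → γ' = 7.99 kN/m³.
q_ult = q·N_q + 0.5·γ·B·N_γ
     = 26.24 × 33.296 + 0.5 × 7.99 × 1.7 × 48
     = 873.69 + 325.99 = 1199.7 kPa.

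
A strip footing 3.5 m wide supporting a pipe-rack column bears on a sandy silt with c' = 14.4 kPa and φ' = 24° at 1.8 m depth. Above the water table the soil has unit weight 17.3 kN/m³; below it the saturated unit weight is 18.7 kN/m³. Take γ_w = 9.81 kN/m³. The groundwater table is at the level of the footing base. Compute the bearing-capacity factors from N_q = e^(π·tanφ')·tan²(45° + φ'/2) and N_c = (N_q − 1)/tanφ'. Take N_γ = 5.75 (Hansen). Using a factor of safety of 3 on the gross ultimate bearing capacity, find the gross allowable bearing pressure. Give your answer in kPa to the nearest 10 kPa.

N_q = e^(π·tan24°)·tan²(57°) = 9.6; N_c = (N_q − 1)/tanφ' = 19.32.
Effective surcharge at the founding depth q = γ·D_f = 17.3 × 1.8 = 31.14 kPa.
The water table coincides with the base, so in the self-weight term γ → γ' = 8.89 kN/m³.
q_ult = c·N_c + q·N_q + 0.5·γ·B·N_γ
     = 14.4 × 19.324 + 31.14 × 9.6034 + 0.5 × 8.89 × 3.5 × 5.75
     = 278.26 + 299.05 + 89.456 = 666.76 kPa.
q_all = 666.76 / 3 = 222.25 kPa.

q_all ≈ 220 kPa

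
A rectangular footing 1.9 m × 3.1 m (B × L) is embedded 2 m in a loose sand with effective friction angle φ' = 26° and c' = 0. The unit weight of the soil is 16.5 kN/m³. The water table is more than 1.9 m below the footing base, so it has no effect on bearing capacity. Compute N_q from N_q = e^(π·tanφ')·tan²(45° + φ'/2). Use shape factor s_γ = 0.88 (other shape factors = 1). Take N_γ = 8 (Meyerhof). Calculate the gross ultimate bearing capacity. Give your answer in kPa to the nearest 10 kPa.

tan26° = 0.4877, so N_q = e^(π×0.4877)·tan²(58°) = 4.629 × 2.561 = 11.85.
q = γ·D_f = 16.5 × 2 = 33 kPa.
q·N_q = 33 × 11.854 = 391.19 kPa
0.5·γ·B·N_γ·s_γ = 0.5 × 16.5 × 1.9 × 8 × 0.88 = 110.35 kPa
q_ult = 391.19 + 110.35 = 501.54 kPa.

q_ult ≈ 500 kPa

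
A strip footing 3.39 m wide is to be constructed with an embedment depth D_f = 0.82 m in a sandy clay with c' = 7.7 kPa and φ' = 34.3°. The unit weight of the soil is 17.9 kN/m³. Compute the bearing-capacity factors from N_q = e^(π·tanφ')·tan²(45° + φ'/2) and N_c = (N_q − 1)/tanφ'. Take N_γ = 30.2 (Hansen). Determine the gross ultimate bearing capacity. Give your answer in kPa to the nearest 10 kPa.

tan34.3° = 0.6822, so N_q = e^(π×0.6822)·tan²(62.15°) = 8.525 × 3.582 = 30.54.
N_c = (30.54 − 1)/tan34.3° = 43.3.
q = γ·D_f = 17.9 × 0.82 = 14.678 kPa.
c·N_c = 7.7 × 43.303 = 333.43 kPa
q·N_q = 14.678 × 30.539 = 448.26 kPa
0.5·γ·B·N_γ = 0.5 × 17.9 × 3.39 × 30.2 = 916.28 kPa
q_ult = 333.43 + 448.26 + 916.28 = 1698 kPa.

q_ult ≈ 1700 kPa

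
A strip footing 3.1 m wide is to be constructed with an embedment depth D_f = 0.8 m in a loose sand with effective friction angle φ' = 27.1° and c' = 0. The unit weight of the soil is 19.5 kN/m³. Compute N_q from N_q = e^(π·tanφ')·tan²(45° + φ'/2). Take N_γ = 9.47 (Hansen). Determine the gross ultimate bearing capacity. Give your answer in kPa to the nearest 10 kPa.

tan27.1° = 0.5117, so N_q = e^(π×0.5117)·tan²(58.55°) = 4.991 × 2.673 = 13.34.
Overburden at base level: q = 19.5 × 0.8 = 15.6 kPa.
Surcharge term q·N_q = 15.6 × 13.343 = 208.15 kPa; self-weight term 0.5·γ·B·N_γ = 0.5 × 19.5 × 3.1 × 9.47 = 286.23 kPa.
q_ult = 208.15 + 286.23 = 494.38 kPa.

q_ult ≈ 490 kPa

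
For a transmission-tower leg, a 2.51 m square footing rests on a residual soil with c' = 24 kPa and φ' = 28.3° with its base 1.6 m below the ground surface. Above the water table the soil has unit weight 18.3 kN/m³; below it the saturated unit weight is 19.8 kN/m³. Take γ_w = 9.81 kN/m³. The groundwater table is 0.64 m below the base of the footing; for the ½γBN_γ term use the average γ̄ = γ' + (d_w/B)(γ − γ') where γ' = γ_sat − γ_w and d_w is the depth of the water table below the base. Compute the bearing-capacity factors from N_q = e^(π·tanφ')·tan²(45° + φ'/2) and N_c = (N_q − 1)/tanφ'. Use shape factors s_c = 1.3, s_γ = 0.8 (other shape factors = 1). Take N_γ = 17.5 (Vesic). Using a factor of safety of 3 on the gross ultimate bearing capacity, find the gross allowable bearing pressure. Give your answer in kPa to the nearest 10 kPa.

q_all ≈ 490 kPa

N_q = e^(π·tan28.3°)·tan²(59.15°) = 15.21; N_c = (N_q − 1)/tanφ' = 26.4.
q = γ·D_f = 18.3 × 1.6 = 29.28 kPa.
γ' = 9.99 kN/m³; averaging over the depth B below the base, γ̄ = γ' + (d_w/B)(γ − γ') = 12.109 kN/m³.
c·N_c·s_c = 24 × 26.399 × 1.3 = 823.64 kPa
q·N_q = 29.28 × 15.214 = 445.47 kPa
0.5·γ·B·N_γ·s_γ = 0.5 × 12.109 × 2.51 × 17.5 × 0.8 = 212.75 kPa
q_ult = 823.64 + 445.47 + 212.75 = 1481.9 kPa.
q_all = 1481.9 / 3 = 493.96 kPa.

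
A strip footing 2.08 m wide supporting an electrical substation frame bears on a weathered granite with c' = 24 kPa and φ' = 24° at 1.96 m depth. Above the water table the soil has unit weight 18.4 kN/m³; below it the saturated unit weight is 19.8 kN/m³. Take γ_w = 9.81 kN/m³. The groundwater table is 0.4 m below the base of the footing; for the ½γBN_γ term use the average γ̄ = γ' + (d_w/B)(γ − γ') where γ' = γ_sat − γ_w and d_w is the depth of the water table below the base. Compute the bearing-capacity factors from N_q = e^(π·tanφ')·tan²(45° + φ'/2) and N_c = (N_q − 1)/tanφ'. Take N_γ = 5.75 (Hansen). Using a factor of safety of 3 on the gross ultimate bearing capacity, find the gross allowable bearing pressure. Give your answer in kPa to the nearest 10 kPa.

N_q = e^(π·tan24°)·tan²(57°) = 9.6; N_c = (N_q − 1)/tanφ' = 19.32.
Effective surcharge at the founding depth q = γ·D_f = 18.4 × 1.96 = 36.064 kPa.
With d_w = 0.4 m < B, γ̄ = 9.99 + (0.4/2.08) × (18.4 − 9.99) = 11.607 kN/m³.
q_ult = c·N_c + q·N_q + 0.5·γ·B·N_γ
     = 24 × 19.324 + 36.064 × 9.6034 + 0.5 × 11.607 × 2.08 × 5.75
     = 463.76 + 346.34 + 69.412 = 879.51 kPa.
q_all = 879.51 / 3 = 293.17 kPa.

q_all ≈ 290 kPa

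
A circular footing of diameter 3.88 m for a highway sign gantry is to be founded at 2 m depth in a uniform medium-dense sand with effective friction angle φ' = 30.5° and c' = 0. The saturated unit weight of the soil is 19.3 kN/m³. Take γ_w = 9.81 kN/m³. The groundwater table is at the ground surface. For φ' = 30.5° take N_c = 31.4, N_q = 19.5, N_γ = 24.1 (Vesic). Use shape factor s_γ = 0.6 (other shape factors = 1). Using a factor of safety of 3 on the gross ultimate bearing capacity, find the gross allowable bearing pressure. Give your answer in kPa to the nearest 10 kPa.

Water table at ground surface, so effective unit weight γ' = 19.3 − 9.81 = 9.49 kN/m³ is used throughout; overburden q = 9.49 × 2 = 18.98 kPa; the same γ' applies in the ½γBN_γ term.
Surcharge term q·N_q = 18.98 × 19.5 = 370.11 kPa; self-weight term 0.5·γ·B·N_γ·s_γ = 0.5 × 9.49 × 3.88 × 24.1 × 0.6 = 266.22 kPa.
q_ult = 370.11 + 266.22 = 636.33 kPa.
q_all = 636.33 / 3 = 212.11 kPa.

q_all ≈ 210 kPa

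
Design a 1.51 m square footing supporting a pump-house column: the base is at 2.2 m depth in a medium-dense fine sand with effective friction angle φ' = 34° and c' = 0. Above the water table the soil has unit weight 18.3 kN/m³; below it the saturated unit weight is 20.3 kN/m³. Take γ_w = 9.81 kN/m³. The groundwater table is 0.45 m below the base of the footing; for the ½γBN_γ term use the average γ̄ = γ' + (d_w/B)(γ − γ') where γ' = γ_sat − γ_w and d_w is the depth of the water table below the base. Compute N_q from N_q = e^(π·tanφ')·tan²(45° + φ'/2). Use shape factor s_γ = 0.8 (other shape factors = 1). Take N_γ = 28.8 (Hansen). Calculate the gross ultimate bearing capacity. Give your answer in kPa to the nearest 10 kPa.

tan34° = 0.6745, so N_q = e^(π×0.6745)·tan²(62°) = 8.323 × 3.537 = 29.44.
Overburden at base level: q = 18.3 × 2.2 = 40.26 kPa.
The water table is 0.45 m below the base (< B = 1.51 m), so the ½γBN_γ term uses γ̄ = γ' + (d_w/B)(γ − γ') = 10.49 + (0.45/1.51)(18.3 − 10.49) = 12.817 kN/m³.
Surcharge term q·N_q = 40.26 × 29.44 = 1185.2 kPa; self-weight term 0.5·γ·B·N_γ·s_γ = 0.5 × 12.817 × 1.51 × 28.8 × 0.8 = 222.96 kPa.
q_ult = 1185.2 + 222.96 = 1408.2 kPa.

q_ult ≈ 1410 kPa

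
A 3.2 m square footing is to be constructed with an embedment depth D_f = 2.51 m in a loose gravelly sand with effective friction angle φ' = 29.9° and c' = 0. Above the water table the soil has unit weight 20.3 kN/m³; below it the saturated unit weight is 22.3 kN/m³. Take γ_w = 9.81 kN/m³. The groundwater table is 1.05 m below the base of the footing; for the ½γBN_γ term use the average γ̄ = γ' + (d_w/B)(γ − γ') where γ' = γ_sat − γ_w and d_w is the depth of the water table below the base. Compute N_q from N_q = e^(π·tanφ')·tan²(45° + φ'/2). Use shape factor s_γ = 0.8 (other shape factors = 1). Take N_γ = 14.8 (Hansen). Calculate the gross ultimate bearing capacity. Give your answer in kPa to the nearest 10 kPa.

q_ult ≈ 1210 kPa

tan29.9° = 0.575, so N_q = e^(π×0.575)·tan²(59.95°) = 6.089 × 2.988 = 18.19.
Effective surcharge at the founding depth q = γ·D_f = 20.3 × 2.51 = 50.953 kPa.
With d_w = 1.05 m < B, γ̄ = 12.49 + (1.05/3.2) × (20.3 − 12.49) = 15.053 kN/m³.
q_ult = q·N_q + 0.5·γ·B·N_γ·s_γ
     = 50.953 × 18.194 + 0.5 × 15.053 × 3.2 × 14.8 × 0.8
     = 927.03 + 285.16 = 1212.2 kPa.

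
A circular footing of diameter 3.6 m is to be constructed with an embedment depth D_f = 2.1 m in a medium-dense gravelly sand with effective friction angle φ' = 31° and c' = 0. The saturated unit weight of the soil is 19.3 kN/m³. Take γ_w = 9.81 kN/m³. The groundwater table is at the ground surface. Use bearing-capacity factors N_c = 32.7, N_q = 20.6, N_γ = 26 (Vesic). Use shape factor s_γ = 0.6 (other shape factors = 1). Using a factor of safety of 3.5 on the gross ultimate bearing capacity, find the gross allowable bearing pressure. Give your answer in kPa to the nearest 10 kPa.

q_all ≈ 190 kPa

Water table at ground surface, so effective unit weight γ' = 19.3 − 9.81 = 9.49 kN/m³ is used throughout; overburden q = 9.49 × 2.1 = 19.929 kPa; the same γ' applies in the ½γBN_γ term.
Surcharge term q·N_q = 19.929 × 20.6 = 410.54 kPa; self-weight term 0.5·γ·B·N_γ·s_γ = 0.5 × 9.49 × 3.6 × 26 × 0.6 = 266.48 kPa.
q_ult = 410.54 + 266.48 = 677.02 kPa.
q_all = 677.02 / 3.5 = 193.43 kPa.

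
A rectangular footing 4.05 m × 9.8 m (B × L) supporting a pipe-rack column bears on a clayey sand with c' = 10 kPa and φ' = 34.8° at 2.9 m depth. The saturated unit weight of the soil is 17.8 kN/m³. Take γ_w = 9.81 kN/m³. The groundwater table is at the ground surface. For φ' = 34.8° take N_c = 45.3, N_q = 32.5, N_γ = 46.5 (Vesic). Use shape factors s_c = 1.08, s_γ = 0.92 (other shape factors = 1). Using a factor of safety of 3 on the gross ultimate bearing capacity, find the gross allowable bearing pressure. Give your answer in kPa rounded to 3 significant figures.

γ' = 17.8 − 9.81 = 7.99 kN/m³ (submerged throughout). q = 7.99 × 2.9 = 23.171 kPa; the same γ' applies in the ½γBN_γ term.
c·N_c·s_c = 10 × 45.3 × 1.08 = 489.24 kPa
q·N_q = 23.171 × 32.5 = 753.06 kPa
0.5·γ·B·N_γ·s_γ = 0.5 × 7.99 × 4.05 × 46.5 × 0.92 = 692.17 kPa
q_ult = 489.24 + 753.06 + 692.17 = 1934.5 kPa.
q_all = 1934.5 / 3 = 644.82 kPa.

q_all ≈ 645 kPa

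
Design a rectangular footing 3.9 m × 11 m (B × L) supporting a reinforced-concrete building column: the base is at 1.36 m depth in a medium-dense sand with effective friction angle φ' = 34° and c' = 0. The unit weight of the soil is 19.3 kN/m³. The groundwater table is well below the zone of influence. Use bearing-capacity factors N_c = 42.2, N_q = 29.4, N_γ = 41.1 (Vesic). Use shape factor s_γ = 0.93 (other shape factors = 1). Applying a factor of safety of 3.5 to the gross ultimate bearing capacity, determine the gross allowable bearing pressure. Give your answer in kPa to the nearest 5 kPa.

Overburden at base level: q = 19.3 × 1.36 = 26.248 kPa.
Surcharge term q·N_q = 26.248 × 29.4 = 771.69 kPa; self-weight term 0.5·γ·B·N_γ·s_γ = 0.5 × 19.3 × 3.9 × 41.1 × 0.93 = 1438.5 kPa.
q_ult = 771.69 + 1438.5 = 2210.2 kPa.
q_all = q_ult / FS = 2210.2 / 3.5 = 631.49 kPa.

q_all ≈ 630 kPa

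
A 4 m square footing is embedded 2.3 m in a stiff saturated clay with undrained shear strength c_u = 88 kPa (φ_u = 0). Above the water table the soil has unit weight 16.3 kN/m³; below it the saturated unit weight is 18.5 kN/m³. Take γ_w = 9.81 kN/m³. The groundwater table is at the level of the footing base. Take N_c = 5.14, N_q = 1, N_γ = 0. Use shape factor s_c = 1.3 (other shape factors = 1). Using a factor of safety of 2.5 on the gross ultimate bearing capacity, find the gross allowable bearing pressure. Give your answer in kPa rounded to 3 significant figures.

Overburden at base level: q = 16.3 × 2.3 = 37.49 kPa.
Cohesion term c·N_c·s_c = 88 × 5.14 × 1.3 = 588.02 kPa; surcharge term q·N_q = 37.49 × 1 = 37.49 kPa.
q_ult = 588.02 + 37.49 = 625.51 kPa.
q_all = 625.51 / 2.5 = 250.2 kPa.

q_all ≈ 250 kPa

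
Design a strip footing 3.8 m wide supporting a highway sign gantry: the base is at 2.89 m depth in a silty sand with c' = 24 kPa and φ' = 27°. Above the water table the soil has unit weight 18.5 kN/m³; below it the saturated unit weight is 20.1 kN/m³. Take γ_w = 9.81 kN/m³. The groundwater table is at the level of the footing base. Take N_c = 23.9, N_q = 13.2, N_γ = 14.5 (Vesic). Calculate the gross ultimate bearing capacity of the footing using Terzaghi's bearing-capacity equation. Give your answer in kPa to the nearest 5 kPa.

q = γ·D_f = 18.5 × 2.89 = 53.465 kPa.
For the ½γBN_γ term take γ' = 20.1 − 9.81 = 10.29 kN/m³ (soil below base is submerged).
c·N_c = 24 × 23.9 = 573.6 kPa
q·N_q = 53.465 × 13.2 = 705.74 kPa
0.5·γ·B·N_γ = 0.5 × 10.29 × 3.8 × 14.5 = 283.49 kPa
q_ult = 573.6 + 705.74 + 283.49 = 1562.8 kPa.

q_ult ≈ 1565 kPa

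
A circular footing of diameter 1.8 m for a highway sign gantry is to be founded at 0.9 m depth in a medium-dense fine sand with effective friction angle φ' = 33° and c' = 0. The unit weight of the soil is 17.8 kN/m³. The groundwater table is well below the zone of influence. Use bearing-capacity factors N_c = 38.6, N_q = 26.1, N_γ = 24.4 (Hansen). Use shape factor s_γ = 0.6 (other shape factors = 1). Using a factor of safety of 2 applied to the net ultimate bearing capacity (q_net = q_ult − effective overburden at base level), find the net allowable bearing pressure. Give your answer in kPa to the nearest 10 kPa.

q_all(net) ≈ 320 kPa

Overburden at base level: q = 17.8 × 0.9 = 16.02 kPa.
Surcharge term q·N_q = 16.02 × 26.1 = 418.12 kPa; self-weight term 0.5·γ·B·N_γ·s_γ = 0.5 × 17.8 × 1.8 × 24.4 × 0.6 = 234.53 kPa.
q_ult = 418.12 + 234.53 = 652.65 kPa.
Net ultimate: q_net = 652.65 − 16.02 = 636.63 kPa.
q_all(net) = 636.63 / 2 = 318.32 kPa.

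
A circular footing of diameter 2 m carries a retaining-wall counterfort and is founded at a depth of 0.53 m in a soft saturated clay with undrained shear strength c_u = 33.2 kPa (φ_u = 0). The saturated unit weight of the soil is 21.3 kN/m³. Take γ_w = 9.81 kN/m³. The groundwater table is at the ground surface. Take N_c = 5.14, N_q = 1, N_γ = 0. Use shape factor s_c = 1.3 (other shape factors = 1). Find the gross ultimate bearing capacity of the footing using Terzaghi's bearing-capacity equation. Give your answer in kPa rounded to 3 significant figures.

Water table at ground surface, so effective unit weight γ' = 21.3 − 9.81 = 11.49 kN/m³ is used throughout; overburden q = 11.49 × 0.53 = 6.0897 kPa.
Cohesion term c·N_c·s_c = 33.2 × 5.14 × 1.3 = 221.84 kPa; surcharge term q·N_q = 6.0897 × 1 = 6.0897 kPa.
q_ult = 221.84 + 6.0897 = 227.93 kPa.

q_ult ≈ 228 kPa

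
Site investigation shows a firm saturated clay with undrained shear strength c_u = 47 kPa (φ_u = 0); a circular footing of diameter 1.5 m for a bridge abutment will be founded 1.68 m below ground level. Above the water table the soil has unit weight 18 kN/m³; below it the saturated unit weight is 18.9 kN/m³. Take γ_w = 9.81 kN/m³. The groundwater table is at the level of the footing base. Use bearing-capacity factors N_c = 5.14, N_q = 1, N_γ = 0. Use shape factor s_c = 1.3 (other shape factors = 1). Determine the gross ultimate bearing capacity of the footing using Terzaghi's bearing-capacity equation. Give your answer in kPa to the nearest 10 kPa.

q = γ·D_f = 18 × 1.68 = 30.24 kPa.
c·N_c·s_c = 47 × 5.14 × 1.3 = 314.05 kPa
q·N_q = 30.24 × 1 = 30.24 kPa
q_ult = 314.05 + 30.24 = 344.29 kPa.

q_ult ≈ 340 kPa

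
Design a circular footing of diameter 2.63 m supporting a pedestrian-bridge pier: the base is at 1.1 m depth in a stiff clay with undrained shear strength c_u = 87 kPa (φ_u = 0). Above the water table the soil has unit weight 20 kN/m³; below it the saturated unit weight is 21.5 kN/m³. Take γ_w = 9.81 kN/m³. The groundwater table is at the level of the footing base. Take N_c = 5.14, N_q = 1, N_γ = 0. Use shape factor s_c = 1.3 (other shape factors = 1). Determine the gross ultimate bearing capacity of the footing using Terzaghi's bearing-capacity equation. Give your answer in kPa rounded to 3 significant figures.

Effective surcharge at the founding depth q = γ·D_f = 20 × 1.1 = 22 kPa.
q_ult = c·N_c·s_c + q·N_q
     = 87 × 5.14 × 1.3 + 22 × 1
     = 581.33 + 22 = 603.33 kPa.

q_ult ≈ 603 kPa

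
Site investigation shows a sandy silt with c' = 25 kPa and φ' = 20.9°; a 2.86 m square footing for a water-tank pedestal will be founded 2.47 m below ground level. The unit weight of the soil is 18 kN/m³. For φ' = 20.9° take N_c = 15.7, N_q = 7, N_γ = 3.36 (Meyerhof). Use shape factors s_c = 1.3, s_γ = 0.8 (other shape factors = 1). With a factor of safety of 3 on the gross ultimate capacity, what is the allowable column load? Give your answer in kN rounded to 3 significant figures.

P_all ≈ 2430 kN

q = γ·D_f = 18 × 2.47 = 44.46 kPa.
c·N_c·s_c = 25 × 15.7 × 1.3 = 510.25 kPa
q·N_q = 44.46 × 7 = 311.22 kPa
0.5·γ·B·N_γ·s_γ = 0.5 × 18 × 2.86 × 3.36 × 0.8 = 69.189 kPa
q_ult = 510.25 + 311.22 + 69.189 = 890.66 kPa.
Gross allowable pressure q_all = 890.66 / 3 = 296.89 kPa.
Footing area = 8.1796 m², so allowable column load = 296.89 × 8.1796 = 2428.4 kN.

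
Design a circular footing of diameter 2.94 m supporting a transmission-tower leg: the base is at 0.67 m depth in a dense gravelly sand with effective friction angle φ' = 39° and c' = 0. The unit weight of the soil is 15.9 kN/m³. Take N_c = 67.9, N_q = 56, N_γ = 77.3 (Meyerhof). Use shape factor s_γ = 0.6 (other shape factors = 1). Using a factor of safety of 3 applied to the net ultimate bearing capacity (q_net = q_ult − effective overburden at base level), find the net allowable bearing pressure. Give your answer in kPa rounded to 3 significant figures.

q = γ·D_f = 15.9 × 0.67 = 10.653 kPa.
q·N_q = 10.653 × 56 = 596.57 kPa
0.5·γ·B·N_γ·s_γ = 0.5 × 15.9 × 2.94 × 77.3 × 0.6 = 1084 kPa
q_ult = 596.57 + 1084 = 1680.6 kPa.
Net ultimate: q_net = 1680.6 − 10.653 = 1670 kPa.
q_all(net) = 1670 / 3 = 556.65 kPa.

q_all(net) ≈ 557 kPa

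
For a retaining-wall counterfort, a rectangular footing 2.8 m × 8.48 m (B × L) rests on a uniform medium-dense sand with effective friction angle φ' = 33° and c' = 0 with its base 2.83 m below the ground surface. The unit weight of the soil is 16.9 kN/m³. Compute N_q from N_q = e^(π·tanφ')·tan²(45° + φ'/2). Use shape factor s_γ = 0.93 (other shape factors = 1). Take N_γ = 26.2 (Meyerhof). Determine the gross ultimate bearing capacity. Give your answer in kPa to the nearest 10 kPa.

q_ult ≈ 1820 kPa

tan33° = 0.6494, so N_q = e^(π×0.6494)·tan²(61.5°) = 7.692 × 3.392 = 26.09.
Overburden at base level: q = 16.9 × 2.83 = 47.827 kPa.
Surcharge term q·N_q = 47.827 × 26.092 = 1247.9 kPa; self-weight term 0.5·γ·B·N_γ·s_γ = 0.5 × 16.9 × 2.8 × 26.2 × 0.93 = 576.5 kPa.
q_ult = 1247.9 + 576.5 = 1824.4 kPa.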